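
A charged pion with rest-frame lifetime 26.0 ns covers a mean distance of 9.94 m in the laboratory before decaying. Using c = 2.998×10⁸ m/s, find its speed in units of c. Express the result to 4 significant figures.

0.7869c

Let x = d/(cτ) = 9.940 m / (2.998×10⁸ m/s × 2.600×10^-8 s) = 1.2752. Since d = βγcτ, x = βγ = β/√(1−β²).
Solving: β² = x²/(1+x²) = 1.62614/2.62614 = 0.619213, so β = 0.7869.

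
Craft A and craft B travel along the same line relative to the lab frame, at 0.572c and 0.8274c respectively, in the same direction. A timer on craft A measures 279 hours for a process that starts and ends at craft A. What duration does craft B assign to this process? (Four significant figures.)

Speed of craft A in craft B's frame: u = (v_A − v_B)/(1 − v_A v_B/c²) = (0.572 − 0.8274)/(1 − 0.572×0.8274) = −0.2554/0.5267272 = −0.48488; |u| = 0.48488c.
At |u| = 0.48488c, γ = (1 − 0.235109)^(−1/2) = 1.1434.
Craft A's interval is proper; time dilation gives Δt_B = γΔτ = 1.1434 × 279 hours = 319.0 hours.

319.0 hours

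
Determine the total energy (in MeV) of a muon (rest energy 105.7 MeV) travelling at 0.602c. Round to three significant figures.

132 MeV

Lorentz factor: γ = (1 − 0.362404)^(−1/2) = 1.2524.
Total energy: E = γmc² = 1.2524 × 105.7 MeV = 132 MeV.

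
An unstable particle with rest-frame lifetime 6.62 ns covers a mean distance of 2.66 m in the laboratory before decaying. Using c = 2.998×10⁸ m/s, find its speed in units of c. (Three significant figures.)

Lab distance = (lab lifetime)·v = γτ·βc, so βγ = d/(cτ) = 2.660/(2.998×10⁸ × 6.620×10^-9) = 1.3403.
With βγ = 1.3403: γ² = 1 + (βγ)² = 2.7964, and β = (βγ)/γ = 1.3403/1.67224 = 0.801.

0.801c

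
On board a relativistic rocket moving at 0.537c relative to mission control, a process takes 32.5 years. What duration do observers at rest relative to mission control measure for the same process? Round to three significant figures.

38.5 years

γ = 1/√(1 − β²) = 1/√(1 − 0.288369) = 1/√0.711631 = 1/0.843582 = 1.1854.
The onboard clock measures proper time, so the interval in the rest frame of mission control is dilated: Δt = γ·Δτ = 1.1854 × 32.5 years = 38.5 years.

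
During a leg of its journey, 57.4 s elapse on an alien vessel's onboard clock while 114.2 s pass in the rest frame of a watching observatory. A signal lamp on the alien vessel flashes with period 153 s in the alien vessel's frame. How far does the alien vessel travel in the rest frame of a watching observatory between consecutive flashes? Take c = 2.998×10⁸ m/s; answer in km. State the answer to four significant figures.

7.889×10^7 km

γ = Δt/Δτ = 114.2/57.4 = 1.98955.
β = √(1 − 1/γ²) = 0.8645. Lab-frame period = γτ = 1.98955×153 s = 304.4 s. Distance = βc × γτ = 0.8645 × 2.998×10⁸ m/s × 304.4 s = 7.8894×10^10 m = 7.889×10^7 km.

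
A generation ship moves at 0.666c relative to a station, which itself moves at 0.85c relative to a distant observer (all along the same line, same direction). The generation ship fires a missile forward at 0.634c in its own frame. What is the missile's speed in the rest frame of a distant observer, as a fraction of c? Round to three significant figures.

Apply u = (u'+v)/(1+u'v) twice. Missile in the station frame: (0.634+0.666)/(1+0.634·0.666) = 1.3/1.422244 = 0.91405c.
That velocity, transformed to the rest frame of a distant observer: (0.91405+0.85)/(1+0.91405·0.85) = 1.76405/1.7769425 = 0.99274c.

0.993c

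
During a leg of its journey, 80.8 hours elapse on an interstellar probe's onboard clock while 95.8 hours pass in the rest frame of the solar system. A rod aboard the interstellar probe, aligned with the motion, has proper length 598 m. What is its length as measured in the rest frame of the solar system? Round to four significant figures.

γ = Δt/Δτ = 95.8/80.8 = 1.18564.
L = L₀/γ = 598/1.18564 = 504.4 m.

504.4 m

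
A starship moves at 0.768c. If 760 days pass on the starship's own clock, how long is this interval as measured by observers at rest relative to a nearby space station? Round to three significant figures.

With β = 0.768, γ = 1/√(1 − 0.768²) = 1/√0.410176 = 1.5614.
The onboard clock measures proper time, so the interval in the rest frame of a nearby space station is dilated: Δt = γ·Δτ = 1.5614 × 760 days = 1190 days.

1190 days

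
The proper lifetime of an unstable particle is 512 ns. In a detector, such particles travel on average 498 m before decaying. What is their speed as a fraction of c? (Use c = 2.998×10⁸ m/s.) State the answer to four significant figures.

0.9556c

Let x = d/(cτ) = 498.0 m / (2.998×10⁸ m/s × 5.120×10^-7 s) = 3.2444. Since d = βγcτ, x = βγ = β/√(1−β²).
Solving: β² = x²/(1+x²) = 10.5261/11.5261 = 0.91324, so β = 0.9556.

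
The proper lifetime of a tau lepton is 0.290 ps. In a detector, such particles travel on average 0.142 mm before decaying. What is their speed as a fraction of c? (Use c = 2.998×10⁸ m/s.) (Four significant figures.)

Lab distance = (lab lifetime)·v = γτ·βc, so βγ = d/(cτ) = 1.420×10^-4/(2.998×10⁸ × 2.900×10^-13) = 1.6333.
With βγ = 1.6333: γ² = 1 + (βγ)² = 3.66767, and β = (βγ)/γ = 1.6333/1.91512 = 0.8528.

0.8528c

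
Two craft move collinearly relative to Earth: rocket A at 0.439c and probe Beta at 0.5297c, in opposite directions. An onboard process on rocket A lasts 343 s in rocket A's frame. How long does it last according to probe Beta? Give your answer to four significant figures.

Speed of rocket A in probe Beta's frame: u = (v_A + v_B)/(1 + v_A v_B/c²) = (0.439 + 0.5297)/(1 + 0.439×0.5297) = 0.9687/1.2325383 = 0.78594; |u| = 0.78594c.
γ for this relative speed: γ = 1/√(1 − 0.617702) = 1.6173.
The clock on rocket A records proper time, so probe Beta measures Δt = γΔτ = 1.6173 × 343 = 554.7 s.

554.7 s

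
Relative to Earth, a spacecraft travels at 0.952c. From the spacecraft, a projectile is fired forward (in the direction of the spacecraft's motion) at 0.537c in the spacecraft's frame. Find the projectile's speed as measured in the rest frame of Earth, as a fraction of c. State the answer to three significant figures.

0.985c

In units of c, u = (u' + v)/(1 + u'v) with u' = 0.537 and v = 0.952.
Numerator: 0.537 + 0.952 = 1.489. Denominator: 1 + (0.537)(0.952) = 1.511224.
u = 1.489/1.511224 = 0.98529, so the speed is 0.985c.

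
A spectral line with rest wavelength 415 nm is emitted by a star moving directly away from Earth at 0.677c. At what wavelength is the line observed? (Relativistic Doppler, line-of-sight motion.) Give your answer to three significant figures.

946 nm

Relativistic Doppler for wavelength: λ_obs = λ_src · √((1+β)/(1−β)).
With β = 0.677: factor = √(1.677/0.323) = 2.2786.
λ_obs = 415 × 2.2786 = 946 nm.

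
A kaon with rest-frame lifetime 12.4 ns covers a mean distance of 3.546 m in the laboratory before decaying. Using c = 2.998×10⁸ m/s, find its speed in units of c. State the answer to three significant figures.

d = βγcτ ⇒ βγ = d/(cτ) = 3.546 m / (3.71752 m) = 0.95386.
β = (βγ)/√(1+(βγ)²) = 0.95386/√1.909849 = 0.690.

0.690c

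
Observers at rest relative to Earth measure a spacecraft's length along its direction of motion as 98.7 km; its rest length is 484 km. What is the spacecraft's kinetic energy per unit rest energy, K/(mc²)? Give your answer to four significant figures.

Length contraction gives γ = L₀/L = 484/98.7 = 4.90375.
Since K = (γ−1)mc², K/(mc²) = 4.90375 − 1 = 3.904.

3.904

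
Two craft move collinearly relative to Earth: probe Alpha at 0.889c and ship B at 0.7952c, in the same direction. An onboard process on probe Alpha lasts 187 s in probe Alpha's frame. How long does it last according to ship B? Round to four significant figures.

197.4 s

Transform probe Alpha's velocity into ship B's frame: (0.889 − 0.7952)/(1 − 0.889·0.7952) = 0.0938/0.2930672, so the relative speed is 0.32006c.
γ for this relative speed: γ = 1/√(1 − 0.102438) = 1.0555.
Probe Alpha's interval is proper; time dilation gives Δt_B = γΔτ = 1.0555 × 187 s = 197.4 s.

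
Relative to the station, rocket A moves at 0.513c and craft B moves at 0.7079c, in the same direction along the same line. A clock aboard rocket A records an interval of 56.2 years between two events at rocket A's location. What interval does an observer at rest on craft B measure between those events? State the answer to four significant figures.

Speed of rocket A in craft B's frame: u = (v_A − v_B)/(1 − v_A v_B/c²) = (0.513 − 0.7079)/(1 − 0.513×0.7079) = −0.1949/0.6368473 = −0.30604; |u| = 0.30604c.
At |u| = 0.30604c, γ = (1 − 0.0936605)^(−1/2) = 1.0504.
The clock on rocket A records proper time, so craft B measures Δt = γΔτ = 1.0504 × 56.2 = 59.03 years.

59.03 years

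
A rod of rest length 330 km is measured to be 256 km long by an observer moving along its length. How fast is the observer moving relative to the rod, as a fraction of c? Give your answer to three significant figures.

0.631c

Length contraction gives γ = L₀/L = 330/256 = 1.2891.
β = √(1 − 1/γ²) = √0.398235 = 0.631.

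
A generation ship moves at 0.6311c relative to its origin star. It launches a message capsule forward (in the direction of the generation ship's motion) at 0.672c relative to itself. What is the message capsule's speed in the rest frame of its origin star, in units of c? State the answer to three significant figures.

0.915c

In units of c, u = (u' + v)/(1 + u'v) with u' = 0.672 and v = 0.6311.
Numerator: 0.672 + 0.6311 = 1.3031. Denominator: 1 + (0.672)(0.6311) = 1.4240992.
u = 1.3031/1.4240992 = 0.91503, so the speed is 0.915c.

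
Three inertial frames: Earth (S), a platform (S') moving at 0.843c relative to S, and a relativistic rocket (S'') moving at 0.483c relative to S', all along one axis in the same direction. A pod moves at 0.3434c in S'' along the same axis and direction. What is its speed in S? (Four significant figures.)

Apply u = (u'+v)/(1+u'v) twice. Pod in the platform frame: (0.3434+0.483)/(1+0.3434·0.483) = 0.8264/1.1658622 = 0.70883c.
That velocity, transformed to the rest frame of Earth: (0.70883+0.843)/(1+0.70883·0.843) = 1.55183/1.59754369 = 0.97139c.

0.9714c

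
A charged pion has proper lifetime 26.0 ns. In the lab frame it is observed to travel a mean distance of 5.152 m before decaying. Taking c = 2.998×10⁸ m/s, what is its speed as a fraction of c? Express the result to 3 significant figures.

0.551c

d = βγcτ ⇒ βγ = d/(cτ) = 5.152 m / (7.7948 m) = 0.66095.
β = (βγ)/√(1+(βγ)²) = 0.66095/√1.436855 = 0.551.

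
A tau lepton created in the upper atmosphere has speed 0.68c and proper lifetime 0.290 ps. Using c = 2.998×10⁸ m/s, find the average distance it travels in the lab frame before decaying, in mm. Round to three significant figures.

γ = 1/√(1 − β²) = 1/√(1 − 0.4624) = 1/√0.5376 = 1/0.733212 = 1.3639.
Lab-frame lifetime: Δt = γτ = 1.3639 × 0.290 ps = 0.39553 ps.
Distance: d = vΔt = 0.68 × 2.998×10⁸ m/s × 3.9553×10^-13 s = 8.06×10^-5 m = 0.0806 mm.

0.0806 mm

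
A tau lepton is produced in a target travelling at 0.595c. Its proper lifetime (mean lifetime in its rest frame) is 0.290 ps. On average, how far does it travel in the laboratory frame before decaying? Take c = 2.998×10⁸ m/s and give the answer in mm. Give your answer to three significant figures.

0.0644 mm

With β = 0.595, γ = 1/√(1 − 0.595²) = 1/√0.645975 = 1.2442.
Lab-frame lifetime: Δt = γτ = 1.2442 × 0.290 ps = 0.36082 ps.
Distance: d = vΔt = 0.595 × 2.998×10⁸ m/s × 3.6082×10^-13 s = 6.44×10^-5 m = 0.0644 mm.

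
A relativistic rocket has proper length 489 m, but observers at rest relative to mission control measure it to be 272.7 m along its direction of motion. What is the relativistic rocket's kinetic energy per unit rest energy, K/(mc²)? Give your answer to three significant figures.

0.793

From L = L₀/γ: γ = 489/272.7 = 1.79318.
Since K = (γ−1)mc², K/(mc²) = 1.79318 − 1 = 0.793.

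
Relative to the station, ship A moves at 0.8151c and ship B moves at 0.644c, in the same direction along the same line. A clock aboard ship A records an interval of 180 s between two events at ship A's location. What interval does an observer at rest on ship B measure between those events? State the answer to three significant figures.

The velocity of ship A relative to ship B is (0.8151 − 0.644)c / (1 − 0.8151×0.644) = 0.36015c; relative speed 0.36015c.
γ for this relative speed: γ = 1/√(1 − 0.129708) = 1.0719.
Ship A's interval is proper; time dilation gives Δt_B = γΔτ = 1.0719 × 180 s = 193 s.

193 s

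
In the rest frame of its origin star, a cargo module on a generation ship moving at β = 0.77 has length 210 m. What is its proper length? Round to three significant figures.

Lorentz factor: γ = (1 − 0.5929)^(−1/2) = 1.5673.
Proper length: L₀ = γ·L = 1.5673 × 210 = 329 m.

329 m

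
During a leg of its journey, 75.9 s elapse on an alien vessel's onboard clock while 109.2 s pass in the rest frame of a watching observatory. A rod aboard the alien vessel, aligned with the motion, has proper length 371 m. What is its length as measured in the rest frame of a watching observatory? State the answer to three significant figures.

The time-dilation ratio gives γ = 109.2/75.9 = 1.43874.
L = L₀/γ = 371/1.43874 = 258 m.

258 m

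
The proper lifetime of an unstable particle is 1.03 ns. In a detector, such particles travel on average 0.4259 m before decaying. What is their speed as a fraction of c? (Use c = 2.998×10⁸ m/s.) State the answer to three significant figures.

d = βγcτ ⇒ βγ = d/(cτ) = 0.4259 m / (0.308794 m) = 1.3792.
β = (βγ)/√(1+(βγ)²) = 1.3792/√2.90219 = 0.810.

0.810c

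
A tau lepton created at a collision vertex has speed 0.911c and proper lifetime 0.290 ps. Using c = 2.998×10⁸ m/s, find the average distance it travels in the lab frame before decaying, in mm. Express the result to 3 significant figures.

0.192 mm

Lorentz factor: γ = (1 − 0.829921)^(−1/2) = 2.4248.
Lab-frame lifetime: Δt = γτ = 2.4248 × 0.290 ps = 0.70319 ps.
Distance: d = vΔt = 0.911 × 2.998×10⁸ m/s × 7.0319×10^-13 s = 1.92×10^-4 m = 0.192 mm.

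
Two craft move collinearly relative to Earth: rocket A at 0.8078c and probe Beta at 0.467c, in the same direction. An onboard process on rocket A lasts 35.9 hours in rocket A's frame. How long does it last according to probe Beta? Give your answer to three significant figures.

The velocity of rocket A relative to probe Beta is (0.8078 − 0.467)c / (1 − 0.8078×0.467) = 0.54724c; relative speed 0.54724c.
γ for this relative speed: γ = 1/√(1 − 0.299472) = 1.1948.
The clock on rocket A records proper time, so probe Beta measures Δt = γΔτ = 1.1948 × 35.9 = 42.9 hours.

42.9 hours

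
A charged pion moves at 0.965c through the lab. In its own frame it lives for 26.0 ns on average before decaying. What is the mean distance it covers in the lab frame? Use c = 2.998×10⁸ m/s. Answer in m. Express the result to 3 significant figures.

With β = 0.965, γ = 1/√(1 − 0.965²) = 1/√0.068775 = 3.8132.
Lab-frame lifetime: Δt = γτ = 3.8132 × 26.0 ns = 99.143 ns.
Distance: d = vΔt = 0.965 × 2.998×10⁸ m/s × 9.9143×10^-8 s = 28.7 m.

28.7 m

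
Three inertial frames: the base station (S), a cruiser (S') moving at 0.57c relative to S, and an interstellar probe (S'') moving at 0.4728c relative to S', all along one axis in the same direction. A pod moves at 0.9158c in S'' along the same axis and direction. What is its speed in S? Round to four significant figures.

Apply u = (u'+v)/(1+u'v) twice. Pod in the cruiser frame: (0.9158+0.4728)/(1+0.9158·0.4728) = 1.3886/1.43299024 = 0.96902c.
That velocity, transformed to the rest frame of the base station: (0.96902+0.57)/(1+0.96902·0.57) = 1.53902/1.5523414 = 0.99142c.

0.9914c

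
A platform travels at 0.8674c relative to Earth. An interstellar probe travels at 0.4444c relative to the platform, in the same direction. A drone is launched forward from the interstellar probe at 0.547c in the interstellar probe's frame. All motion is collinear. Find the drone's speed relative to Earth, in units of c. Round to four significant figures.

Compose velocities in two stages. Stage 1 (into S'): u₁ = (0.547+0.4444)/(1+0.547×0.4444) = 0.79753.
Stage 2 (into S): u = (0.79753+0.8674)/(1+0.79753×0.8674) = 0.98413, so the speed is 0.9841c.

0.9841c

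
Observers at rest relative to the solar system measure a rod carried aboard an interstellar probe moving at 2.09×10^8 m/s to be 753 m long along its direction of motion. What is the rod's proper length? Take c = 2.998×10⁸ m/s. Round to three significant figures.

1050 m

β = v/c = (2.09×10^8 m/s)/(2.998×10⁸ m/s) = 0.697131.
γ = 1/√(1 − β²) = 1/√(1 − 0.4859916) = 1/√0.5140084 = 1/0.716944 = 1.3948.
Proper length: L₀ = γ·L = 1.3948 × 753 = 1050 m.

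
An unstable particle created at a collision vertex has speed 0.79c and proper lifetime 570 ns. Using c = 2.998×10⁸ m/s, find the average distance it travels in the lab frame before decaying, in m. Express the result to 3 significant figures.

220 m

γ = 1/√(1 − β²) = 1/√(1 − 0.6241) = 1/√0.3759 = 1/0.613107 = 1.631.
Lab-frame lifetime: Δt = γτ = 1.631 × 570 ns = 929.67 ns.
Distance: d = vΔt = 0.79 × 2.998×10⁸ m/s × 9.2967×10^-7 s = 220 m.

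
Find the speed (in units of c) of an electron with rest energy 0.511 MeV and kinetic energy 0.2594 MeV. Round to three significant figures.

γ = 1 + K/(mc²) = 1 + 0.2594/0.511 = 1.5076.
β = √(1 − 1/γ²) = √(1 − 0.439975) = √0.560025 = 0.748.

0.748c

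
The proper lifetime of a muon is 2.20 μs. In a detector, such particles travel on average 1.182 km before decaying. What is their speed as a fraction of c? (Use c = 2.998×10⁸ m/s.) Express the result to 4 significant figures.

0.8732c

Let x = d/(cτ) = 1182 m / (2.998×10⁸ m/s × 2.200×10^-6 s) = 1.7921. Since d = βγcτ, x = βγ = β/√(1−β²).
Solving: β² = x²/(1+x²) = 3.21162/4.21162 = 0.762562, so β = 0.8732.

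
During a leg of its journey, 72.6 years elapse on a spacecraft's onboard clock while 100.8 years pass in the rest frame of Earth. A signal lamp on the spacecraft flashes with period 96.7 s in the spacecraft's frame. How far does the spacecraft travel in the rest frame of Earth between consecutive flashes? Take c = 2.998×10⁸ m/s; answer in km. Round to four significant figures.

γ = Δt/Δτ = 100.8/72.6 = 1.38843.
β = √(1 − 1/γ²) = 0.69373. Lab-frame period = γτ = 1.38843×96.7 s = 134.26 s. Distance = βc × γτ = 0.69373 × 2.998×10⁸ m/s × 134.26 s = 2.7923×10^10 m = 2.792×10^7 km.

2.792×10^7 km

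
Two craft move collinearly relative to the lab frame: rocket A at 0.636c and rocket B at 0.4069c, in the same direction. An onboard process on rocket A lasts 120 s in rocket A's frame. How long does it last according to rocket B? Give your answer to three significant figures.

126 s

The velocity of rocket A relative to rocket B is (0.636 − 0.4069)c / (1 − 0.636×0.4069) = 0.30909c; relative speed 0.30909c.
γ for this relative speed: γ = 1/√(1 − 0.0955366) = 1.0515.
The clock on rocket A records proper time, so rocket B measures Δt = γΔτ = 1.0515 × 120 = 126 s.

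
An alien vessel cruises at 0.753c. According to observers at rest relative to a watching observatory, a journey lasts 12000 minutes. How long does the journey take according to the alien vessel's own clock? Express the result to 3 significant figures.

γ = 1/√(1 − β²) = 1/√(1 − 0.567009) = 1/√0.432991 = 1/0.658021 = 1.5197.
The moving clock records proper time: Δτ = Δt/γ = 12000/1.5197 = 7900 minutes.

7900 minutes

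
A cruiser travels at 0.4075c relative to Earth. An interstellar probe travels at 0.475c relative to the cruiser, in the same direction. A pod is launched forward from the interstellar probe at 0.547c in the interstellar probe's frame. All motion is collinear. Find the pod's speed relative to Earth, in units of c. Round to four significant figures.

Compose velocities in two stages. Stage 1 (into S'): u₁ = (0.547+0.475)/(1+0.547×0.475) = 0.81122.
Stage 2 (into S): u = (0.81122+0.4075)/(1+0.81122×0.4075) = 0.91594, so the speed is 0.9159c.

0.9159c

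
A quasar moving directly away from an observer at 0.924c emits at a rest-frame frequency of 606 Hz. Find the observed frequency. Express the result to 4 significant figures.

120.4 Hz

Relativistic Doppler (source moving away): f_obs = f_src · √((1−β)/(1+β)).
With β = 0.924: factor = √(0.076/1.924) = 0.19875.
f_obs = 606 × 0.19875 = 120.4 Hz.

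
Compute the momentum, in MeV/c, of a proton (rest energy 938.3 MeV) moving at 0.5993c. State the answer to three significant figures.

Lorentz factor: γ = (1 − 0.35916049)^(−1/2) = 1.2492.
Momentum: p = γβ·mc = 1.2492 × 0.5993 × 938.3 MeV/c = 702 MeV/c.

702 MeV/c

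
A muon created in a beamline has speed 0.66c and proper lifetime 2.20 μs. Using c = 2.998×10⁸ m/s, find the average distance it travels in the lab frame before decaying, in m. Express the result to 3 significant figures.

579 m

γ = 1/√(1 − β²) = 1/√(1 − 0.4356) = 1/√0.5644 = 1/0.751266 = 1.3311.
Lab-frame lifetime: Δt = γτ = 1.3311 × 2.20 μs = 2.9284 μs.
Distance: d = vΔt = 0.66 × 2.998×10⁸ m/s × 2.9284×10^-6 s = 579 m.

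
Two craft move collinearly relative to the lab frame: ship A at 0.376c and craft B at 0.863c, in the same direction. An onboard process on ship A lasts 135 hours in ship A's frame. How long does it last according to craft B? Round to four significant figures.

194.8 hours

The velocity of ship A relative to craft B is (0.376 − 0.863)c / (1 − 0.376×0.863) = −0.72093c; relative speed 0.72093c.
At |u| = 0.72093c, γ = (1 − 0.51974)^(−1/2) = 1.443.
Ship A's interval is proper; time dilation gives Δt_B = γΔτ = 1.443 × 135 hours = 194.8 hours.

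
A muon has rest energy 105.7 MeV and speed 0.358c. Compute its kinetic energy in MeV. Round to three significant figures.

7.50 MeV

With β = 0.358, γ = 1/√(1 − 0.358²) = 1/√0.871836 = 1.070983.
Kinetic energy: K = (γ − 1)mc² = (1.070983 − 1) × 105.7 MeV = 0.070983 × 105.7 = 7.50 MeV.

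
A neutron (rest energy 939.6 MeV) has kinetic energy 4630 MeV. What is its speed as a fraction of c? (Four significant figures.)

0.9857c

K = (γ−1)mc², so γ = 1 + 4630/939.6 = 5.9276.
Then v/c = √(1 − γ⁻²) = √(1 − 0.0284605) = √0.9715395 = 0.9857.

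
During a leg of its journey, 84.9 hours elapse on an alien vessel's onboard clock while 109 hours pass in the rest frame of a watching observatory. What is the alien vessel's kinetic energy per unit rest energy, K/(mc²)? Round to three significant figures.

The time-dilation ratio gives γ = 109/84.9 = 1.28386.
K/(mc²) = γ − 1 = 1.28386 − 1 = 0.284.

0.284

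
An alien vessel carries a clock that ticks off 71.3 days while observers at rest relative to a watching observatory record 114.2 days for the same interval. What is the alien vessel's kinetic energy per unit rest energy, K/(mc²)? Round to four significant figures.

From Δt = γΔτ: γ = 114.2/71.3 = 1.60168.
K/(mc²) = γ − 1 = 1.60168 − 1 = 0.6017.

0.6017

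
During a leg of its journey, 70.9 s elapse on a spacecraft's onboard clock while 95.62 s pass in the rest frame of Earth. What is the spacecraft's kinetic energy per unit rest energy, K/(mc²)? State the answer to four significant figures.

0.3487

From Δt = γΔτ: γ = 95.62/70.9 = 1.34866.
K/(mc²) = γ − 1 = 1.34866 − 1 = 0.3487.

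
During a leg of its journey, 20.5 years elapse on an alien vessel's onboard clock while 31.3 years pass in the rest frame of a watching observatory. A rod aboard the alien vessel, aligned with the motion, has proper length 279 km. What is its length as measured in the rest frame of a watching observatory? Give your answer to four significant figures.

γ = Δt/Δτ = 31.3/20.5 = 1.52683.
The rod contracts by the same γ: 279 km / 1.52683 = 182.7 km.

182.7 km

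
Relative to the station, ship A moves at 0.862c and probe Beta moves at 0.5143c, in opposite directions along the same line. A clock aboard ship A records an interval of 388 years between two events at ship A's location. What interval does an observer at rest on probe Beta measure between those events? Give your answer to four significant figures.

Speed of ship A in probe Beta's frame: u = (v_A + v_B)/(1 + v_A v_B/c²) = (0.862 + 0.5143)/(1 + 0.862×0.5143) = 1.3763/1.4433266 = 0.95356; |u| = 0.95356c.
γ for this relative speed: γ = 1/√(1 − 0.909277) = 3.32.
The clock on ship A records proper time, so probe Beta measures Δt = γΔτ = 3.32 × 388 = 1288 years.

1288 years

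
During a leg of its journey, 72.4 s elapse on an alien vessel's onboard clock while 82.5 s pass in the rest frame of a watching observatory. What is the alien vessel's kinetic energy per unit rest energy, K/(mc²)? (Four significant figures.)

From Δt = γΔτ: γ = 82.5/72.4 = 1.1395.
K/(mc²) = γ − 1 = 1.1395 − 1 = 0.1395.

0.1395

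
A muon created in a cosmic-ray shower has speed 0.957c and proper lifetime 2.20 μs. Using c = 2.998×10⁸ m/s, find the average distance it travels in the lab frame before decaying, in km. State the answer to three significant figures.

2.18 km

β² = 0.915849, so γ = 1/√0.084151 = 3.4472.
Lab-frame lifetime: Δt = γτ = 3.4472 × 2.20 μs = 7.5838 μs.
Distance: d = vΔt = 0.957 × 2.998×10⁸ m/s × 7.5838×10^-6 s = 2180 m = 2.18 km.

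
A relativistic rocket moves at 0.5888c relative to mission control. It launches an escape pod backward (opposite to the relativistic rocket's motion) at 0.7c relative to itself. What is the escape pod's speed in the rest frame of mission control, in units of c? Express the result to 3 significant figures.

In units of c, u = (u' + v)/(1 + u'v) with u' = −0.7 and v = 0.5888.
Numerator: −0.7 + 0.5888 = −0.1112. Denominator: 1 + (−0.7)(0.5888) = 0.58784.
u = −0.1112/0.58784 = −0.18917, so the speed is 0.189c.

0.189c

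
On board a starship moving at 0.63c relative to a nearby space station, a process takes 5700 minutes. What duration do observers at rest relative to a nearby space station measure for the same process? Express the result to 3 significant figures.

7340 minutes

With β = 0.63, γ = 1/√(1 − 0.63²) = 1/√0.6031 = 1.2877.
The onboard clock measures proper time, so the interval in the rest frame of a nearby space station is dilated: Δt = γ·Δτ = 1.2877 × 5700 minutes = 7340 minutes.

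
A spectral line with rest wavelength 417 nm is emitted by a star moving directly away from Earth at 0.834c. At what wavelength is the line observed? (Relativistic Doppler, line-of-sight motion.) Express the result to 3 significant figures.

Relativistic Doppler for wavelength: λ_obs = λ_src · √((1+β)/(1−β)).
With β = 0.834: factor = √(1.834/0.166) = 3.3239.
λ_obs = 417 × 3.3239 = 1390 nm.

1390 nm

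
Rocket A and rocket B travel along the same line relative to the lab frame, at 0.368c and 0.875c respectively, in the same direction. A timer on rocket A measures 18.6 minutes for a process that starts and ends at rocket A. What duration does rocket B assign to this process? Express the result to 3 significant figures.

Speed of rocket A in rocket B's frame: u = (v_A − v_B)/(1 − v_A v_B/c²) = (0.368 − 0.875)/(1 − 0.368×0.875) = −0.507/0.678 = −0.74779; |u| = 0.74779c.
At |u| = 0.74779c, γ = (1 − 0.55919)^(−1/2) = 1.5062.
The clock on rocket A records proper time, so rocket B measures Δt = γΔτ = 1.5062 × 18.6 = 28.0 minutes.

28.0 minutes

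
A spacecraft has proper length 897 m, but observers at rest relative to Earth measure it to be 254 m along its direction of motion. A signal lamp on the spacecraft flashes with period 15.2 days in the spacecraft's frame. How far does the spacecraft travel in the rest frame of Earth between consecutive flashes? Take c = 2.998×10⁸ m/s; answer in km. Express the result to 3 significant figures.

1.33×10^12 km

From L = L₀/γ: γ = 897/254 = 3.5315.
β = √(1 − 1/γ²) = 0.95907. Lab-frame period = γτ = 3.5315×15.2 days = 53.679 days. Distance = βc × γτ = 0.95907 × 2.998×10⁸ m/s × 4637865.6 s = 1.3335×10^15 m = 1.33×10^12 km.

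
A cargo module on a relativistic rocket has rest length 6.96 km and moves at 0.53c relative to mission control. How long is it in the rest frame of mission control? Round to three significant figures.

With β = 0.53, γ = 1/√(1 − 0.53²) = 1/√0.7191 = 1.1792.
Length contraction: L = L₀/γ = 6.96/1.1792 = 5.90 km.

5.90 km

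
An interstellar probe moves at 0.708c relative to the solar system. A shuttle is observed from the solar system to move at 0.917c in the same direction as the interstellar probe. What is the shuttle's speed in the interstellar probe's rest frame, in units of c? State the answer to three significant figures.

0.596c

Transform to the interstellar probe's frame: u' = (u − v)/(1 − uv/c²).
u' = (0.917 − 0.708)/(1 − 0.917×0.708) = 0.209/0.350764 = 0.59584.
Speed in the interstellar probe's frame: 0.596c (in the same direction).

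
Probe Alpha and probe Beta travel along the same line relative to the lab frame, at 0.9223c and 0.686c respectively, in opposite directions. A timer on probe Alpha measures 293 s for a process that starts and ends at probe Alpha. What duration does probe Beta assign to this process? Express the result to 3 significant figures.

1700 s

The velocity of probe Alpha relative to probe Beta is (0.9223 + 0.686)c / (1 + 0.9223×0.686) = 0.98506c; relative speed 0.98506c.
γ for this relative speed: γ = 1/√(1 − 0.970343) = 5.8068.
Probe Alpha's interval is proper; time dilation gives Δt_B = γΔτ = 5.8068 × 293 s = 1700 s.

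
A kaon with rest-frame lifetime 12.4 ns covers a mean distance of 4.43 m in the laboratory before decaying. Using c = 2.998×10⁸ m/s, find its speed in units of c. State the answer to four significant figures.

0.7660c

Let x = d/(cτ) = 4.430 m / (2.998×10⁸ m/s × 1.240×10^-8 s) = 1.1917. Since d = βγcτ, x = βγ = β/√(1−β²).
Solving: β² = x²/(1+x²) = 1.42015/2.42015 = 0.586802, so β = 0.7660.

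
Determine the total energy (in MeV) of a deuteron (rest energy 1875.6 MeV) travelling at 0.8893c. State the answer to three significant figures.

4100 MeV

Lorentz factor: γ = (1 − 0.79085449)^(−1/2) = 2.1866.
Total energy: E = γmc² = 2.1866 × 1875.6 MeV = 4100 MeV.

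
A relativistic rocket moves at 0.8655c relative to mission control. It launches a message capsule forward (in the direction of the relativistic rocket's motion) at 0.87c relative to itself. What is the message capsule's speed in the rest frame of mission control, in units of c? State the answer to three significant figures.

0.990c

Relativistic velocity addition: u = (u' + v)/(1 + u'v/c²), with u' = 0.87c and v = 0.8655c.
Numerator: 0.87 + 0.8655 = 1.7355. Denominator: 1 + (0.87)(0.8655) = 1.752985.
u = 1.7355/1.752985 = 0.99003, so the speed is 0.990c.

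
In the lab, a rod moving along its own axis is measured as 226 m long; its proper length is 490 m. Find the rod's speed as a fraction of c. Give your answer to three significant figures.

0.887c

Length contraction gives γ = L₀/L = 490/226 = 2.1681.
β = √(1 − 1/γ²) = √0.787264 = 0.887.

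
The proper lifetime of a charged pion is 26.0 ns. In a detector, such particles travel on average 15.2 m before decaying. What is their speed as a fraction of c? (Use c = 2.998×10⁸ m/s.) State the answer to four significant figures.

Lab distance = (lab lifetime)·v = γτ·βc, so βγ = d/(cτ) = 15.20/(2.998×10⁸ × 2.600×10^-8) = 1.95.
With βγ = 1.95: γ² = 1 + (βγ)² = 4.8025, and β = (βγ)/γ = 1.95/2.19146 = 0.8898.

0.8898c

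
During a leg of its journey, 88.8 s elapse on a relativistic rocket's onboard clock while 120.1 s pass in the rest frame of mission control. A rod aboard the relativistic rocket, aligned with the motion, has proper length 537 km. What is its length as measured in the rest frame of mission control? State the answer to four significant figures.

397.0 km

The time-dilation ratio gives γ = 120.1/88.8 = 1.35248.
The rod contracts by the same γ: 537 km / 1.35248 = 397.0 km.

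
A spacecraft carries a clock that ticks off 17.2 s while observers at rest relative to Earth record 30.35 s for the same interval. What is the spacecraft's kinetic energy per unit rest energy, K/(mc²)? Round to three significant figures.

From Δt = γΔτ: γ = 30.35/17.2 = 1.76453.
Since K = (γ−1)mc², K/(mc²) = 1.76453 − 1 = 0.765.

0.765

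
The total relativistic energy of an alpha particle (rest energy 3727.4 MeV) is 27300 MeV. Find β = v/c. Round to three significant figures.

Total energy E = γmc² gives γ = 27300/3727.4 = 7.3241.
Hence β = √(1 − 1/γ²) = √(1 − 0.018642) = √0.981358 = 0.991.

0.991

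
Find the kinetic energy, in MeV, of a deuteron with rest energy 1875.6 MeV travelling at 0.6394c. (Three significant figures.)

Lorentz factor: γ = (1 − 0.40883236)^(−1/2) = 1.3006.
Kinetic energy: K = (γ − 1)mc² = (1.3006 − 1) × 1875.6 MeV = 0.3006 × 1875.6 = 564 MeV.

564 MeV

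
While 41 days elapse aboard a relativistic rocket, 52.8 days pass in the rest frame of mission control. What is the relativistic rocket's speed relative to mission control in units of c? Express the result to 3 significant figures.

0.630c

γ = Δt/Δτ = 52.8/41 = 1.2878.
β = √(1 − 1/γ²) = √(1 − 0.60298) = √0.39702 = 0.630.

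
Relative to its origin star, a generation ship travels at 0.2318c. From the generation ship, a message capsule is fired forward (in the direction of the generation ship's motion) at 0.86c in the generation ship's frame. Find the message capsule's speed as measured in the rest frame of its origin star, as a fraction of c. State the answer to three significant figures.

Relativistic velocity addition: u = (u' + v)/(1 + u'v/c²), with u' = 0.86c and v = 0.2318c.
Numerator: 0.86 + 0.2318 = 1.0918. Denominator: 1 + (0.86)(0.2318) = 1.199348.
u = 1.0918/1.199348 = 0.91033, so the speed is 0.910c.

0.910c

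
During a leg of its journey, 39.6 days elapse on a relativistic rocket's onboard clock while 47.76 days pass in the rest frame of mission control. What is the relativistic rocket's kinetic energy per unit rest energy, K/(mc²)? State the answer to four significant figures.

γ = Δt/Δτ = 47.76/39.6 = 1.20606.
K/(mc²) = γ − 1 = 1.20606 − 1 = 0.2061.

0.2061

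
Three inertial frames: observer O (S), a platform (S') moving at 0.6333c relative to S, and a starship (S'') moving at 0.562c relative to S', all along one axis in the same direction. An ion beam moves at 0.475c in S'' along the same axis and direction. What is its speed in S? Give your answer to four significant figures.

0.9562c

Compose velocities in two stages. Stage 1 (into S'): u₁ = (0.475+0.562)/(1+0.475×0.562) = 0.8185.
Stage 2 (into S): u = (0.8185+0.6333)/(1+0.8185×0.6333) = 0.95617, so the speed is 0.9562c.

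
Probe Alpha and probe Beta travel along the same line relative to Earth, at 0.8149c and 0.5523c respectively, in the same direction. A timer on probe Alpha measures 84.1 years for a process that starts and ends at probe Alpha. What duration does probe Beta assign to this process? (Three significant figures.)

The velocity of probe Alpha relative to probe Beta is (0.8149 − 0.5523)c / (1 − 0.8149×0.5523) = 0.47751c; relative speed 0.47751c.
At |u| = 0.47751c, γ = (1 − 0.228016)^(−1/2) = 1.1381.
The clock on probe Alpha records proper time, so probe Beta measures Δt = γΔτ = 1.1381 × 84.1 = 95.7 years.

95.7 years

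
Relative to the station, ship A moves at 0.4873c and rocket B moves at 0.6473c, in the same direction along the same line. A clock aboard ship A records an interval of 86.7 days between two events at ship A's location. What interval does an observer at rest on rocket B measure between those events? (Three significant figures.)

89.2 days

The velocity of ship A relative to rocket B is (0.4873 − 0.6473)c / (1 − 0.4873×0.6473) = −0.23372c; relative speed 0.23372c.
At |u| = 0.23372c, γ = (1 − 0.054625)^(−1/2) = 1.0285.
The clock on ship A records proper time, so rocket B measures Δt = γΔτ = 1.0285 × 86.7 = 89.2 days.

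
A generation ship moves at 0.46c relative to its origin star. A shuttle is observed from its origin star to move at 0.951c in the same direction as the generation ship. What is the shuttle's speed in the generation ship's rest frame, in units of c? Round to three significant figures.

0.873c

Transform to the generation ship's frame: u' = (u − v)/(1 − uv/c²).
u' = (0.951 − 0.46)/(1 − 0.951×0.46) = 0.491/0.56254 = 0.87283.
Speed in the generation ship's frame: 0.873c (in the same direction).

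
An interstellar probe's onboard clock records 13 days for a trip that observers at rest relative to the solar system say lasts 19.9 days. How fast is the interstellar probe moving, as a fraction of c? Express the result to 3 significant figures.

0.757c

γ = Δt/Δτ = 19.9/13 = 1.5308.
β = √(1 − 1/γ²) = √(1 − 0.42674) = √0.57326 = 0.757.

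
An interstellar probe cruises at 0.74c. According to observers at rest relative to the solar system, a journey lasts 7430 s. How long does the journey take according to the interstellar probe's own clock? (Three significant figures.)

5000 s

Lorentz factor: γ = (1 − 0.5476)^(−1/2) = 1.4868.
The interstellar probe's clock runs slow as seen from the solar system, so Δτ = Δt/γ = 7430/1.4868 = 5000 s.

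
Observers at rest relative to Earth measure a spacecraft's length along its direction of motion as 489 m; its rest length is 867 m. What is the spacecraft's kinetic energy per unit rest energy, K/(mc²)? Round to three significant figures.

γ = L₀/L = 867/489 = 1.77301.
Since K = (γ−1)mc², K/(mc²) = 1.77301 − 1 = 0.773.

0.773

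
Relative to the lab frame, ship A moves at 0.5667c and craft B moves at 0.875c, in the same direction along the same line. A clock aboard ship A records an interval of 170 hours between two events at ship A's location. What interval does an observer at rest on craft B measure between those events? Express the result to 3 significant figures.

215 hours

Speed of ship A in craft B's frame: u = (v_A − v_B)/(1 − v_A v_B/c²) = (0.5667 − 0.875)/(1 − 0.5667×0.875) = −0.3083/0.5041375 = −0.61154; |u| = 0.61154c.
γ for this relative speed: γ = 1/√(1 − 0.373981) = 1.2639.
The clock on ship A records proper time, so craft B measures Δt = γΔτ = 1.2639 × 170 = 215 hours.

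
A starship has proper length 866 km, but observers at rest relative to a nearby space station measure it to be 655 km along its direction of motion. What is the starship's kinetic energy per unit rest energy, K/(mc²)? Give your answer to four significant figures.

0.3221

Length contraction gives γ = L₀/L = 866/655 = 1.32214.
K/(mc²) = γ − 1 = 1.32214 − 1 = 0.3221.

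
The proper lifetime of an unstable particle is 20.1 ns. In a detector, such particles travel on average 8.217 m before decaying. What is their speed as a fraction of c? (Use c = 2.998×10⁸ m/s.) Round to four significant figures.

0.8064c

d = βγcτ ⇒ βγ = d/(cτ) = 8.217 m / (6.02598 m) = 1.3636.
β = (βγ)/√(1+(βγ)²) = 1.3636/√2.8594 = 0.8064.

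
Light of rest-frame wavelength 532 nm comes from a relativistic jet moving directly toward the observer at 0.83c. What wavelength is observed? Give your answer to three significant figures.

162 nm

Relativistic Doppler for wavelength: λ_obs = λ_src · √((1−β)/(1+β)).
With β = 0.83: factor = √(0.17/1.83) = 0.30479.
λ_obs = 532 × 0.30479 = 162 nm.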